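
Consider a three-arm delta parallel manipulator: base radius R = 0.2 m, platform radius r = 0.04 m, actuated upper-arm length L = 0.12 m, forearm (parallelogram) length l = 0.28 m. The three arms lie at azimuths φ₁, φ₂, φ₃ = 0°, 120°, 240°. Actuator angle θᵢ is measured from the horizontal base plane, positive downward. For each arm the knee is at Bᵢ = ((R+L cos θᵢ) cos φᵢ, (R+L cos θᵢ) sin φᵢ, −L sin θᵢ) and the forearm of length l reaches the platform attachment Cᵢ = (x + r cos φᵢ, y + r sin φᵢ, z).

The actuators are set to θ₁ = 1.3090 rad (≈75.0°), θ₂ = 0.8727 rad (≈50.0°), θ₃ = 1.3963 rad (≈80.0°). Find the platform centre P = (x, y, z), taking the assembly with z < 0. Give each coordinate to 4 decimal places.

(-0.0169, 0.0452, -0.2979)

O1 = (0.1911·cos0.0°, 0.1911·sin0.0°, -0.1159) = (0.1911, 0.0000, -0.1159)
φ2=120.0°: virtual centre (-0.1186, 0.2054, -0.0919), radius l
O3 = (0.1808·cos240.0°, 0.1808·sin240.0°, -0.1182) = (-0.0904, -0.1566, -0.1182)
|O₂|²−|O₁|² = 0.0147;  |O₃|²−|O₁|² = -0.0033
linear system: -0.6192x+0.4107y = 0.0147−0.0480z; -0.5629x+-0.3132y = -0.0033−-0.0045z
det = 0.4252;  x = -0.0077+0.0310z,  y = 0.0243+-0.0701z
into |P−O₁|² = l²: 1.0059z² + 0.2161z + -0.0249 = 0;  Δ = 0.1468;  z = -0.2979 or 0.0830 → z<0 root = -0.2979
x = -0.0169, y = 0.0452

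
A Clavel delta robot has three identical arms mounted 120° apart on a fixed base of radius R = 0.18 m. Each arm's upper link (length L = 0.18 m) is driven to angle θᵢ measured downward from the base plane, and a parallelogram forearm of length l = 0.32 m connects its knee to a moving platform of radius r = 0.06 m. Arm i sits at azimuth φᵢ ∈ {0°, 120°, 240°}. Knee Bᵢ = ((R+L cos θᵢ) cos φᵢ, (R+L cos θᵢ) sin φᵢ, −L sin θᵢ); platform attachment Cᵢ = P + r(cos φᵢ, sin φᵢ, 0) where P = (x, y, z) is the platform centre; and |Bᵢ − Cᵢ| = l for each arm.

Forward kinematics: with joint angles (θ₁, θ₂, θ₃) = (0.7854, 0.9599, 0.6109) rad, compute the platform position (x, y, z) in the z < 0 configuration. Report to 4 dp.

(0.0013, -0.0465, -0.3266)

S1 = (0.2473·cos0.0°, 0.2473·sin0.0°, -0.1273) = (0.2473, 0.0000, -0.1273)
φ2=120.0°: virtual centre (-0.1116, 0.1933, -0.1474), radius l
S3 = (0.2674·cos240.0°, 0.2674·sin240.0°, -0.1032) = (-0.1337, -0.2316, -0.1032)
subtract pairs → two planes through P
[-0.7178 0.3867 -0.0403]·P = -0.0058;  [-0.7620 -0.4632 0.0481]·P = 0.0048
det = 0.6272;  x = 0.0013+-0.0002z,  y = -0.0125+0.1040z
sphere 1 gives Az²+Bz+C=0 with A=1.0108, B=0.2520, C=-0.0255;  B²−4AC=0.1667;  roots -0.3266, 0.0773;  negative root z = -0.3266
x = 0.0013, y = -0.0465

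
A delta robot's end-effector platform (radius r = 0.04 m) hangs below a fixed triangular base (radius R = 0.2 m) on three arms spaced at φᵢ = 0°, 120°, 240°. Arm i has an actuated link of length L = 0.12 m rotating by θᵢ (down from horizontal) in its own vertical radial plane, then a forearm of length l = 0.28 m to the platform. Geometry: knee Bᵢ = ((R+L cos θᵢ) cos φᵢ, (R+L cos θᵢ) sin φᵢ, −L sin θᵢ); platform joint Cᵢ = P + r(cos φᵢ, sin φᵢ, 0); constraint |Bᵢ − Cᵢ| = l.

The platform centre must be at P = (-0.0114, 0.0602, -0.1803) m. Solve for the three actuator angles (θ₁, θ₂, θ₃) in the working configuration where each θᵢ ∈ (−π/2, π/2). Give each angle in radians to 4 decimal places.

rotate P by −φ1: (-0.0114, 0.0602, -0.1803)
  A cos θ + B sin θ = C:  0.1714·cos θ + -0.1803·sin θ = -0.0063
  γ=atan2(-0.1803,0.1714)=-0.8107;  ψ=arccos(-0.0253)=1.5961;  θ1=γ+ψ≈0.7854
φ2=120.0° → target in arm frame (0.0578, -0.0202)
  A cos θ + B sin θ = C:  0.1022·cos θ + -0.1803·sin θ = 0.0860
  √(A²+B²)=0.2072;  θ2 = -1.0553+1.1428 ≈ 0.0875
φ3=240.0° → target in arm frame (-0.0464, -0.0400)
  A cos θ + B sin θ = C:  0.2064·cos θ + -0.1803·sin θ = -0.0530
  γ=atan2(-0.1803,0.2064)=-0.7179;  ψ=arccos(-0.1934)=1.7654;  θ3=γ+ψ≈1.0475

θ₁ = 0.7854, θ₂ = 0.0875, θ₃ = 1.0475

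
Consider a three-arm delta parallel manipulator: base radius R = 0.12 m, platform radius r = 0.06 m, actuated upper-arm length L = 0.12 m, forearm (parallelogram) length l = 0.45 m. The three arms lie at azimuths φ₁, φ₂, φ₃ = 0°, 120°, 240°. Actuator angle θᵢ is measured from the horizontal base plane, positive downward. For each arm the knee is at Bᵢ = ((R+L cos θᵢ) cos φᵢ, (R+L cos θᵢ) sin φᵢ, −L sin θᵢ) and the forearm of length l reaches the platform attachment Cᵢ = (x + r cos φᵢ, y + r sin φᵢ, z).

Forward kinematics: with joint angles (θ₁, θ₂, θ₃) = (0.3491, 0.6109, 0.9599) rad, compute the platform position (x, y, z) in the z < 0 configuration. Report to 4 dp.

(0.0940, 0.0694, -0.4786)

arm 1 at φ=0.0°: e+L cos θ1 = 0.1728;  centre 1 = (0.1728, 0.0000, -0.0410)
arm 2 at φ=120.0°: e+L cos θ2 = 0.1583;  centre 2 = (-0.0791, 0.1371, -0.0688)
centre 3 = (0.1288·cos240.0°, 0.1288·sin240.0°, -0.0983) = (-0.0644, -0.1116, -0.0983)
eliminate P² terms by subtracting sphere 1 from 2 and 3
plane₁₂: -0.5038x+0.2742y+-0.0556z = -0.0017
Cramer: x(z) = 0.0076-0.1806z;  y(z) = 0.0076-0.1292z
sphere 1 gives Az²+Bz+C=0 with A=1.0493, B=0.1398, C=-0.1735;  B²−4AC=0.7476;  roots -0.4786, 0.3454;  negative root z = -0.4786
x = 0.0940, y = 0.0694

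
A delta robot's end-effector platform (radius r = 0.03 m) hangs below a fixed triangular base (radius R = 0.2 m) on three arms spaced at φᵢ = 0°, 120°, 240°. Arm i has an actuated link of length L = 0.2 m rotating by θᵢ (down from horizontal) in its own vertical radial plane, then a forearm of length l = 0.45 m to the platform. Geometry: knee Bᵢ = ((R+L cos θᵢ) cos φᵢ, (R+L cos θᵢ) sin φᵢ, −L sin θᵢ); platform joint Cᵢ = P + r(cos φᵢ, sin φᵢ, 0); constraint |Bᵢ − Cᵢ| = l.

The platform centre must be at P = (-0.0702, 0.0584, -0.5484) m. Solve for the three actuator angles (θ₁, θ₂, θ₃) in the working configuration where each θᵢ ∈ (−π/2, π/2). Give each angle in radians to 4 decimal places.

θ₁ = 1.3963, θ₂ = 0.8726, θ₃ = 1.2216

arm 1 (φ=0.0°): x'=-0.0702, y'=0.0584
  e−x'=0.2402;  (l²−L²−(e−x')²−y'²−z²)/2L = -0.4984
  √(A²+B²)=0.5987;  θ1 = -1.1580+2.5543 ≈ 1.3963
φ2=120.0° → target in arm frame (0.0857, 0.0316)
  e−x'=0.0843;  (l²−L²−(e−x')²−y'²−z²)/2L = -0.3659
  γ=atan2(-0.5484,0.0843)=-1.4182;  ψ=arccos(-0.6594)=2.2908;  θ2=γ+ψ≈0.8726
rotate P by −φ3: (-0.0155, -0.0900, -0.5484)
  A=0.1855, B=-0.5484, C=(l²−L²−A²−y'²−z²)/(2L)=-0.4519
  γ=atan2(-0.5484,0.1855)=-1.2447;  ψ=arccos(-0.7805)=2.4663;  θ3=γ+ψ≈1.2216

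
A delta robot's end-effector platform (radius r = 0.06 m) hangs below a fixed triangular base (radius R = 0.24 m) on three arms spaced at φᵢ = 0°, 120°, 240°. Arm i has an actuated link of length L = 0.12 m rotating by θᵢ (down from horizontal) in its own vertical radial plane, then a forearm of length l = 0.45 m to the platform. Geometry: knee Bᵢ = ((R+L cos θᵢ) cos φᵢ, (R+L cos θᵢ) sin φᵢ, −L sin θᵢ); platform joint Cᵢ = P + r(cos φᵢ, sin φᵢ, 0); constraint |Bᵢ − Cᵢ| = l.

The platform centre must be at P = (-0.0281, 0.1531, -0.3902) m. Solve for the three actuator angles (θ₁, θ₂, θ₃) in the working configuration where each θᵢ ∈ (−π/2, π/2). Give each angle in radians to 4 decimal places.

arm 1 (φ=0.0°): x'=-0.0281, y'=0.1531
  A=0.2081, B=-0.3902, C=(l²−L²−A²−y'²−z²)/(2L)=-0.1288
  √(A²+B²)=0.4422;  θ1 = -1.0809+1.8662 ≈ 0.7854
rotate P by −φ2: (0.1466, -0.0522, -0.3902)
  A cos θ + B sin θ = C:  0.0334·cos θ + -0.3902·sin θ = 0.1334
  γ=atan2(-0.3902,0.0334)=-1.4855;  ψ=arccos(0.3405)=1.2233;  θ2=γ+ψ≈-0.2622
arm 3 (φ=240.0°): x'=-0.1185, y'=-0.1009
  A cos θ + B sin θ = C:  0.2985·cos θ + -0.3902·sin θ = -0.2644
  √(A²+B²)=0.4913;  θ3 = -0.9177+2.1391 ≈ 1.2214

θ₁ = 0.7854, θ₂ = -0.2622, θ₃ = 1.2214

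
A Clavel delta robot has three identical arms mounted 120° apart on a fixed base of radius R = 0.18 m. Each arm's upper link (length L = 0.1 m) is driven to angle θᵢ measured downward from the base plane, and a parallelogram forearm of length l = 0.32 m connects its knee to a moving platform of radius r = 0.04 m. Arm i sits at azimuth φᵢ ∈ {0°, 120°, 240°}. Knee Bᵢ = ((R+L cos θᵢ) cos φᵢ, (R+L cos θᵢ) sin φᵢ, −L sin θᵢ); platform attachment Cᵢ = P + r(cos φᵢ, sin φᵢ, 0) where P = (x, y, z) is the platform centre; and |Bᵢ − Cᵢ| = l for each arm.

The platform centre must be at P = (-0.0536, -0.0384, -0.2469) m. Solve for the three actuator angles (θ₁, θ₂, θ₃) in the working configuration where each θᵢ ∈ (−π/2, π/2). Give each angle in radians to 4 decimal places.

rotate P by −φ1: (-0.0536, -0.0384, -0.2469)
  e−x'=0.1936;  (l²−L²−(e−x')²−y'²−z²)/2L = -0.0376
  θ1 = atan2(B,A) + arccos(C/0.3138) = 0.7850
φ2=120.0° → target in arm frame (-0.0065, 0.0656)
  A cos θ + B sin θ = C:  0.1465·cos θ + -0.2469·sin θ = 0.0284
  θ2 = atan2(B,A) + arccos(C/0.2871) = 0.4362
rotate P by −φ3: (0.0601, -0.0272, -0.2469)
  A=0.0799, B=-0.2469, C=(l²−L²−A²−y'²−z²)/(2L)=0.1215
  √(A²+B²)=0.2595;  θ3 = -1.2577+1.0834 ≈ -0.1743

θ₁ = 0.7850, θ₂ = 0.4362, θ₃ = -0.1743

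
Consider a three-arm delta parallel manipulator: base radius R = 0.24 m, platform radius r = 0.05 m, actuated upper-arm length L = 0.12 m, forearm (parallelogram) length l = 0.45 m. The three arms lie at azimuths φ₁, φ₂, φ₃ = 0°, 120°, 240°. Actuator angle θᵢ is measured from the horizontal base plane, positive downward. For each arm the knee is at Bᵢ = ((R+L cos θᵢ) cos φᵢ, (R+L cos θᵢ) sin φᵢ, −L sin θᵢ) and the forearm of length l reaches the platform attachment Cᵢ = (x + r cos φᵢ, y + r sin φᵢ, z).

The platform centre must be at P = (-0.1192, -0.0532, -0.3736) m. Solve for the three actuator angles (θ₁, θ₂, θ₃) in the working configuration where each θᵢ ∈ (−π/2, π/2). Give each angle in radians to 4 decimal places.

θ₁ = 1.1346, θ₂ = 0.4360, θ₃ = -0.1750

arm 1 (φ=0.0°): x'=-0.1192, y'=-0.0532
  A=0.3092, B=-0.3736, C=(l²−L²−A²−y'²−z²)/(2L)=-0.2080
  √(A²+B²)=0.4850;  θ1 = -0.8794+2.0140 ≈ 1.1346
arm 2 (φ=120.0°): x'=0.0135, y'=0.1298
  e−x'=0.1765;  (l²−L²−(e−x')²−y'²−z²)/2L = 0.0022
  θ2 = atan2(B,A) + arccos(C/0.4132) = 0.4360
φ3=240.0° → target in arm frame (0.1057, -0.0766)
  A cos θ + B sin θ = C:  0.0843·cos θ + -0.3736·sin θ = 0.1481
  θ3 = atan2(B,A) + arccos(C/0.3830) = -0.1750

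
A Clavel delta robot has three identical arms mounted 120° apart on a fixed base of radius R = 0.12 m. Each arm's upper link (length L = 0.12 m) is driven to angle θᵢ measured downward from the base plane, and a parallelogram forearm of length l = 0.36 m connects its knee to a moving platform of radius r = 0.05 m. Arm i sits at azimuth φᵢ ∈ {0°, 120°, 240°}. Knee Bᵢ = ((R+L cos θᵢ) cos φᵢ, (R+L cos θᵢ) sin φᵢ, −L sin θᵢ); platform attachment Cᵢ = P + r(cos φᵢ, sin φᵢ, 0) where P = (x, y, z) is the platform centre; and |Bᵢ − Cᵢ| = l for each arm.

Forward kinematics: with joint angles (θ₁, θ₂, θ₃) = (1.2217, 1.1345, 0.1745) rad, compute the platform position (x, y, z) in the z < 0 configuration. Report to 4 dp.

(-0.0925, -0.1307, -0.3794)

arm 1 at φ=0.0°: ρ1 = 0.1110;  centre 1 = (0.1110, 0.0000, -0.1128)
φ2=120.0°: virtual centre (-0.0604, 0.1045, -0.1088), radius l
arm 3 at φ=240.0°: ρ3 = 0.1882;  centre 3 = (-0.0941, -0.1630, -0.0208)
eliminate P² terms by subtracting sphere 1 from 2 and 3
[-0.3428 0.2091 0.0080]·P = 0.0014;  [-0.4103 -0.3259 0.1839]·P = 0.0108
Cramer: x(z) = -0.0137+0.2078z;  y(z) = -0.0159+0.3025z
into |P−centre ₁|² = l²: 1.1347z² + 0.1640z + -0.1011 = 0;  Δ = 0.4857;  z = -0.3794 or 0.2348 → z<0 root = -0.3794
x = -0.0925, y = -0.1307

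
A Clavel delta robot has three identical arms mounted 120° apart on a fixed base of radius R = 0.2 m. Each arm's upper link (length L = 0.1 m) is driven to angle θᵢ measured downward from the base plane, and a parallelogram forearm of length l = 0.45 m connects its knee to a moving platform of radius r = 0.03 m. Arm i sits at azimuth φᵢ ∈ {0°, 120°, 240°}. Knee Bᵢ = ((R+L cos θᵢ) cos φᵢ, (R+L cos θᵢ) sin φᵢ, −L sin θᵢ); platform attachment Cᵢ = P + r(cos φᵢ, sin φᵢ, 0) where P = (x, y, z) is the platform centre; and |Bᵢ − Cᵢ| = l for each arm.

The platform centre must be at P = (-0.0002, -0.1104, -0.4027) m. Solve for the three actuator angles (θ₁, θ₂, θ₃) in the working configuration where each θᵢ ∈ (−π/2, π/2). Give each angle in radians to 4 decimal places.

θ₁ = 0.5240, θ₂ = 1.0475, θ₃ = -0.0868

rotate P by −φ1: (-0.0002, -0.1104, -0.4027)
  e−x'=0.1702;  (l²−L²−(e−x')²−y'²−z²)/2L = -0.0541
  √(A²+B²)=0.4372;  θ1 = -1.1709+1.6949 ≈ 0.5240
arm 2 (φ=120.0°): x'=-0.0955, y'=0.0554
  A cos θ + B sin θ = C:  0.2655·cos θ + -0.4027·sin θ = -0.2161
  γ=atan2(-0.4027,0.2655)=-0.9879;  ψ=arccos(-0.4481)=2.0354;  θ2=γ+ψ≈1.0475
arm 3 (φ=240.0°): x'=0.0957, y'=0.0550
  e−x'=0.0743;  (l²−L²−(e−x')²−y'²−z²)/2L = 0.1089
  θ3 = atan2(B,A) + arccos(C/0.4095) = -0.0868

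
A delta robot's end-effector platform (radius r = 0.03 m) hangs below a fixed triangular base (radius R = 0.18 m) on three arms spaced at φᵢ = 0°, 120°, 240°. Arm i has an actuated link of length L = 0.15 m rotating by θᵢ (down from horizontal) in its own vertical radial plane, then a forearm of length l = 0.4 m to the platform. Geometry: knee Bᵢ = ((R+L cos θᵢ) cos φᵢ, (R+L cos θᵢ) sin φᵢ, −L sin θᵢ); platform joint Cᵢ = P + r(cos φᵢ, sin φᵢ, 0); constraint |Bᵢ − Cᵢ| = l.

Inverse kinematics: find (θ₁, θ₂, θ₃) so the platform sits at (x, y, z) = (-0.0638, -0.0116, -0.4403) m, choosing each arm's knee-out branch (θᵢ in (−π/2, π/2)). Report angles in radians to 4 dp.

arm 1 (φ=0.0°): x'=-0.0638, y'=-0.0116
  A cos θ + B sin θ = C:  0.2138·cos θ + -0.4403·sin θ = -0.3407
  √(A²+B²)=0.4895;  θ1 = -1.1188+2.3407 ≈ 1.2219
arm 2 (φ=120.0°): x'=0.0219, y'=0.0611
  e−x'=0.1281;  (l²−L²−(e−x')²−y'²−z²)/2L = -0.2550
  √(A²+B²)=0.4586;  θ2 = -1.2876+2.1606 ≈ 0.8730
rotate P by −φ3: (0.0419, -0.0495, -0.4403)
  A cos θ + B sin θ = C:  0.1081·cos θ + -0.4403·sin θ = -0.2350
  γ=atan2(-0.4403,0.1081)=-1.3301;  ψ=arccos(-0.5182)=2.1156;  θ3=γ+ψ≈0.7854

θ₁ = 1.2219, θ₂ = 0.8730, θ₃ = 0.7854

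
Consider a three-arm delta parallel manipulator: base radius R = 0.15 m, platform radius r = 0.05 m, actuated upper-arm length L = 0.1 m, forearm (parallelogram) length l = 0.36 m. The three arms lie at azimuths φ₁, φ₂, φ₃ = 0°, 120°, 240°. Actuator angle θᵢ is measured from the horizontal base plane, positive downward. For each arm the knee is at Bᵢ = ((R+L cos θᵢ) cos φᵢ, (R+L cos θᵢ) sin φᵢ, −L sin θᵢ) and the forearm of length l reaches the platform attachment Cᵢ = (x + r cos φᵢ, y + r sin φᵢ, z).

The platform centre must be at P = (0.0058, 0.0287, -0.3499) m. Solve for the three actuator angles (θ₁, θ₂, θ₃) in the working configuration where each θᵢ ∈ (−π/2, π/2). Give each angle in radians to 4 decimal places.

rotate P by −φ1: (0.0058, 0.0287, -0.3499)
  A cos θ + B sin θ = C:  0.0942·cos θ + -0.3499·sin θ = -0.0626
  θ1 = atan2(B,A) + arccos(C/0.3624) = 0.4367
rotate P by −φ2: (0.0220, -0.0194, -0.3499)
  A=0.0780, B=-0.3499, C=(l²−L²−A²−y'²−z²)/(2L)=-0.0465
  √(A²+B²)=0.3585;  θ2 = -1.3513+1.7008 ≈ 0.3495
φ3=240.0° → target in arm frame (-0.0278, -0.0093)
  e−x'=0.1278;  (l²−L²−(e−x')²−y'²−z²)/2L = -0.0962
  γ=atan2(-0.3499,0.1278)=-1.2207;  ψ=arccos(-0.2582)=1.8320;  θ3=γ+ψ≈0.6113

θ₁ = 0.4367, θ₂ = 0.3495, θ₃ = 0.6113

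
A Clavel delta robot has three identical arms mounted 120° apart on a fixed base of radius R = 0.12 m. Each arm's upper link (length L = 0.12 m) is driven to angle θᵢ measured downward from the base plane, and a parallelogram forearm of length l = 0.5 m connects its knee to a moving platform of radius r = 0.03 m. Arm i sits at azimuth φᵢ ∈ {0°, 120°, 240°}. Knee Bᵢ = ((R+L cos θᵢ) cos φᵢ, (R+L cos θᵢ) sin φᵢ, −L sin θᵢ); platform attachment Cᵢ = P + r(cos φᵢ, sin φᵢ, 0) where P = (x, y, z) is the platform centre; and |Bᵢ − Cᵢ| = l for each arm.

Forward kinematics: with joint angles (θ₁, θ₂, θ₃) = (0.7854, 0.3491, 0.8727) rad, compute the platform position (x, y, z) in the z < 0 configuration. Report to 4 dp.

S1 = (0.1749·cos0.0°, 0.1749·sin0.0°, -0.0849) = (0.1749, 0.0000, -0.0849)
arm 2 at φ=120.0°: e+L cos θ2 = 0.2028;  S2 = (-0.1014, 0.1756, -0.0410)
φ3=240.0°: virtual centre (-0.0836, -0.1447, -0.0919), radius l
|S₂|²−|S₁|² = 0.0050;  |S₃|²−|S₁|² = -0.0014
plane₁₂: -0.5525x+0.3512y+0.0876z = 0.0050
det = 0.3414;  x = -0.0028+0.0597z,  y = 0.0099+-0.1555z
into |P−S₁|² = l²: 1.0278z² + 0.1454z + -0.2111 = 0;  Δ = 0.8891;  z = -0.5295 or 0.3880 → z<0 root = -0.5295
x = -0.0345, y = 0.0922

(-0.0345, 0.0922, -0.5295)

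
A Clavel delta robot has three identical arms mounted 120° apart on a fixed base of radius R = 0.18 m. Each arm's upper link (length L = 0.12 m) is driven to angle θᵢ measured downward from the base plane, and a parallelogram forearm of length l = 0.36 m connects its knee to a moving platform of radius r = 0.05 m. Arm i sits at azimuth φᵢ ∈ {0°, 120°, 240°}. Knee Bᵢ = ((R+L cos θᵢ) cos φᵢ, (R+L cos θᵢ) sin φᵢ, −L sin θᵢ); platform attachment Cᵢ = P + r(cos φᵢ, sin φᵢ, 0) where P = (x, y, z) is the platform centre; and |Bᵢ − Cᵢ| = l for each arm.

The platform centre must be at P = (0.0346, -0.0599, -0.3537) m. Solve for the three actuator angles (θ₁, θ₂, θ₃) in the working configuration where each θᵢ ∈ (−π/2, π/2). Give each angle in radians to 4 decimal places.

φ1=0.0° → target in arm frame (0.0346, -0.0599)
  A cos θ + B sin θ = C:  0.0954·cos θ + -0.3537·sin θ = -0.0941
  γ=atan2(-0.3537,0.0954)=-1.3073;  ψ=arccos(-0.2570)=1.8307;  θ1=γ+ψ≈0.5233
φ2=120.0° → target in arm frame (-0.0692, 0.0000)
  A cos θ + B sin θ = C:  0.1992·cos θ + -0.3537·sin θ = -0.2066
  √(A²+B²)=0.4059;  θ2 = -1.0579+2.1047 ≈ 1.0467
arm 3 (φ=240.0°): x'=0.0346, y'=0.0599
  A cos θ + B sin θ = C:  0.0954·cos θ + -0.3537·sin θ = -0.0942
  θ3 = atan2(B,A) + arccos(C/0.3663) = 0.5235

θ₁ = 0.5233, θ₂ = 1.0467, θ₃ = 0.5235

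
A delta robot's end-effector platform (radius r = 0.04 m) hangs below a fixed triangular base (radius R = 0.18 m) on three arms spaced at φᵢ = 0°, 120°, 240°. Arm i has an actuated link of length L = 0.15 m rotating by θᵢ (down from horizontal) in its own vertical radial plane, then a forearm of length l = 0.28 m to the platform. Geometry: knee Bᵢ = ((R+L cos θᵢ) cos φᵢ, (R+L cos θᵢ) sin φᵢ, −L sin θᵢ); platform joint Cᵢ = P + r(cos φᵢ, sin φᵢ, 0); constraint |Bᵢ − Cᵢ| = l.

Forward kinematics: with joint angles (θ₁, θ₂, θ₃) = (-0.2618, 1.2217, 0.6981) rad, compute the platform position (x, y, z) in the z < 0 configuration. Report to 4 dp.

centre 1 = (0.2849·cos0.0°, 0.2849·sin0.0°, 0.0388) = (0.2849, 0.0000, 0.0388)
φ2=120.0°: virtual centre (-0.0957, 0.1657, -0.1410), radius l
arm 3 at φ=240.0°: e+L cos θ3 = 0.2549;  centre 3 = (-0.1275, -0.2208, -0.0964)
eliminate P² terms by subtracting sphere 1 from 2 and 3
[-0.7611 0.3314 -0.3596]·P = -0.0262;  [-0.8247 -0.4415 -0.2705]·P = -0.0084
det = 0.6093;  x = 0.0236+-0.4076z,  y = -0.0250+0.1488z
into |P−centre ₁|² = l²: 1.1883z² + 0.1280z + -0.0080 = 0;  Δ = 0.0543;  z = -0.1519 or 0.0442 → z<0 root = -0.1519
x = 0.0855, y = -0.0476

(0.0855, -0.0476, -0.1519)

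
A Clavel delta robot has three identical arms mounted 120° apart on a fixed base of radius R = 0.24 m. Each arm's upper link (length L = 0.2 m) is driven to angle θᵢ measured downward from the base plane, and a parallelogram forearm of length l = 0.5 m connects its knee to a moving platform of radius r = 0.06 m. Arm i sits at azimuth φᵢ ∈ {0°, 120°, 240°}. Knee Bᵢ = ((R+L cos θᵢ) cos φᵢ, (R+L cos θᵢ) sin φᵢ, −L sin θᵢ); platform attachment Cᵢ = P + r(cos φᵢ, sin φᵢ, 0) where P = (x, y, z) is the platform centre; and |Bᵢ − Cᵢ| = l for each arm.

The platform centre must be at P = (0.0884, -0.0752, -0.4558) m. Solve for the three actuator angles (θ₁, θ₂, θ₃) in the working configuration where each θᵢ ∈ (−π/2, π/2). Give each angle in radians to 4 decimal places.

θ₁ = 0.2618, θ₂ = 0.9600, θ₃ = 0.5238

arm 1 (φ=0.0°): x'=0.0884, y'=-0.0752
  A=0.0916, B=-0.4558, C=(l²−L²−A²−y'²−z²)/(2L)=-0.0295
  θ1 = atan2(B,A) + arccos(C/0.4649) = 0.2618
φ2=120.0° → target in arm frame (-0.1093, -0.0390)
  e−x'=0.2893;  (l²−L²−(e−x')²−y'²−z²)/2L = -0.2075
  √(A²+B²)=0.5399;  θ2 = -1.0052+1.9652 ≈ 0.9600
rotate P by −φ3: (0.0209, 0.1142, -0.4558)
  A cos θ + B sin θ = C:  0.1591·cos θ + -0.4558·sin θ = -0.0902
  √(A²+B²)=0.4828;  θ3 = -1.2350+1.7588 ≈ 0.5238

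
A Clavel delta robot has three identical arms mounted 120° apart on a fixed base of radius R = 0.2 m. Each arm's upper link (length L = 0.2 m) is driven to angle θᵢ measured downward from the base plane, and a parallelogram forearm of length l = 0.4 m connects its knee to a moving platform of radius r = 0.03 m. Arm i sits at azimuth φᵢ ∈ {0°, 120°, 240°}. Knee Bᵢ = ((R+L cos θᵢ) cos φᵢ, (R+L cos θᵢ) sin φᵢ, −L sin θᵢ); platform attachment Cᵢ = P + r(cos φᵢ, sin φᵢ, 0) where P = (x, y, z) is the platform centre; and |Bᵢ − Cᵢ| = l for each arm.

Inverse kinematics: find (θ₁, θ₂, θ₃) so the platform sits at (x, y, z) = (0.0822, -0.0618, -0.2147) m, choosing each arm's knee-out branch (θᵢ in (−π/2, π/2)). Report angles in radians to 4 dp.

θ₁ = -0.3491, θ₂ = 0.8726, θ₃ = 0.2619

φ1=0.0° → target in arm frame (0.0822, -0.0618)
  e−x'=0.0878;  (l²−L²−(e−x')²−y'²−z²)/2L = 0.1559
  γ=atan2(-0.2147,0.0878)=-1.1826;  ψ=arccos(0.6723)=0.8335;  θ1=γ+ψ≈-0.3491
arm 2 (φ=120.0°): x'=-0.0946, y'=-0.0403
  A cos θ + B sin θ = C:  0.2646·cos θ + -0.2147·sin θ = 0.0056
  θ2 = atan2(B,A) + arccos(C/0.3408) = 0.8726
arm 3 (φ=240.0°): x'=0.0124, y'=0.1021
  A=0.1576, B=-0.2147, C=(l²−L²−A²−y'²−z²)/(2L)=0.0966
  θ3 = atan2(B,A) + arccos(C/0.2663) = 0.2619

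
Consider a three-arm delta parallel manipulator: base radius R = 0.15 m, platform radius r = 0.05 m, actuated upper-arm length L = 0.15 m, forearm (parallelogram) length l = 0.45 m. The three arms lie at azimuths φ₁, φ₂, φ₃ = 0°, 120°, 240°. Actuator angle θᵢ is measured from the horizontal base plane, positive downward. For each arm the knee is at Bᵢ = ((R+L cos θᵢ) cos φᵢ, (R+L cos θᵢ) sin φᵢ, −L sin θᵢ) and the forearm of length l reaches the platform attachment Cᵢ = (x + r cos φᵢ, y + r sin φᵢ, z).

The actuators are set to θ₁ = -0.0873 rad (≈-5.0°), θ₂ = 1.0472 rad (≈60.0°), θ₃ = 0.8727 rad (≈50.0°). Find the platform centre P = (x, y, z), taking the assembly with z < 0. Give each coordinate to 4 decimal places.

φ1=0.0°: virtual centre (0.2494, 0.0000, 0.0131), radius l
arm 2 at φ=120.0°: e+L cos θ2 = 0.1750;  O2 = (-0.0875, 0.1516, -0.1299)
φ3=240.0°: virtual centre (-0.0982, -0.1701, -0.1149), radius l
eliminate P² terms by subtracting sphere 1 from 2 and 3
linear system: -0.6739x+0.3031y = -0.0149−-0.2860z; -0.6953x+-0.3402y = -0.0106−-0.2560z
Cramer: x(z) = 0.0188-0.3975z;  y(z) = -0.0073+0.0598z
sphere 1 gives Az²+Bz+C=0 with A=1.1615, B=0.1563, C=-0.1491;  B²−4AC=0.7171;  roots -0.4318, 0.2973;  negative root z = -0.4318
x = 0.1904, y = -0.0331

(0.1904, -0.0331, -0.4318)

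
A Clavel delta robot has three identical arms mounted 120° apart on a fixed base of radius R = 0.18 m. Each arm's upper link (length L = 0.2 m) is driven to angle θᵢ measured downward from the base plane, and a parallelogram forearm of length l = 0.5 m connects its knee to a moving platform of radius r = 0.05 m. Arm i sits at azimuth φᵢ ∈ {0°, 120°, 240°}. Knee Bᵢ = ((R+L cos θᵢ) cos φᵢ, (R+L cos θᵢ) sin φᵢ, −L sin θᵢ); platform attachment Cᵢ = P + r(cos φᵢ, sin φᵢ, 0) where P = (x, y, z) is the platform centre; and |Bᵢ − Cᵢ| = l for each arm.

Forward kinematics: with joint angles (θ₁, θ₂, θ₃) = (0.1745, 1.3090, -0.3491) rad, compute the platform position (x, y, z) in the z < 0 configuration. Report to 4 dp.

S1 = (0.3270·cos0.0°, 0.3270·sin0.0°, -0.0347) = (0.3270, 0.0000, -0.0347)
S2 = (0.1818·cos120.0°, 0.1818·sin120.0°, -0.1932) = (-0.0909, 0.1574, -0.1932)
S3 = (0.3179·cos240.0°, 0.3179·sin240.0°, 0.0684) = (-0.1590, -0.2753, 0.0684)
|S₂|²−|S₁|² = -0.0378;  |S₃|²−|S₁|² = -0.0023
[-0.8357 0.3148 -0.3169]·P = -0.0378;  [-0.9719 -0.5507 0.2063]·P = -0.0023
Cramer: x(z) = 0.0281-0.1430z;  y(z) = -0.0453+0.6270z
into |P−S₁|² = l²: 1.4136z² + 0.0981z + -0.1574 = 0;  Δ = 0.8997;  z = -0.3702 or 0.3008 → z<0 root = -0.3702
x = 0.0811, y = -0.2774

(0.0811, -0.2774, -0.3702)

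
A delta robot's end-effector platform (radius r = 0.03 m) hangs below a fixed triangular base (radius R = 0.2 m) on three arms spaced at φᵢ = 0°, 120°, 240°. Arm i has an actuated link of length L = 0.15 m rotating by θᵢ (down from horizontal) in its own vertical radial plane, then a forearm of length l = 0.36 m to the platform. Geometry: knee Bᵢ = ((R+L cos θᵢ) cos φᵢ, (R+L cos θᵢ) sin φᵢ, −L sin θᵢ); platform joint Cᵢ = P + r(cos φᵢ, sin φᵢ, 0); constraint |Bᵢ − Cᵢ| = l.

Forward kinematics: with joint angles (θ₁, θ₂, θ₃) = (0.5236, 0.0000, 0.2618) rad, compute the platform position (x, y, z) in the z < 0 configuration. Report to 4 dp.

(-0.0322, 0.0165, -0.2129)

arm 1 at φ=0.0°: ρ1 = 0.2999;  centre 1 = (0.2999, 0.0000, -0.0750)
arm 2 at φ=120.0°: ρ2 = 0.3200;  centre 2 = (-0.1600, 0.2771, 0.0000)
arm 3 at φ=240.0°: ρ3 = 0.3149;  centre 3 = (-0.1574, -0.2727, -0.0388)
eliminate P² terms by subtracting sphere 1 from 2 and 3
[-0.9198 0.5543 0.1500]·P = 0.0068;  [-0.9147 -0.5454 0.0724]·P = 0.0051
det = 1.0086;  x = -0.0065+0.1209z,  y = 0.0016+-0.0700z
sphere 1 gives Az²+Bz+C=0 with A=1.0195, B=0.0757, C=-0.0301;  B²−4AC=0.1285;  roots -0.2129, 0.1386;  negative root z = -0.2129
x = -0.0322, y = 0.0165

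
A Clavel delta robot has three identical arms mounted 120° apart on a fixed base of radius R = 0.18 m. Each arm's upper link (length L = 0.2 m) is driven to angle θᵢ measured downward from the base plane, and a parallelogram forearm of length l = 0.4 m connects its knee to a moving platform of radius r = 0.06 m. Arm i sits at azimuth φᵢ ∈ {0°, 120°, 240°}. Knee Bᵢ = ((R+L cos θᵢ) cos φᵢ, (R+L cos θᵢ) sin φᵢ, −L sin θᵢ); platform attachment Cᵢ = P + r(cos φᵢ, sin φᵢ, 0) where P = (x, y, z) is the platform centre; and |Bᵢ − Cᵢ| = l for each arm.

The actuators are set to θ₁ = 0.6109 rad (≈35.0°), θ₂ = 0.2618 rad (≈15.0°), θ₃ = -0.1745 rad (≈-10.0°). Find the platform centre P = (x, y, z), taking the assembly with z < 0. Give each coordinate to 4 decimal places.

(-0.0763, -0.0454, -0.2827)

arm 1 at φ=0.0°: (R−r)+L cos θ1 = 0.2838;  O1 = (0.2838, 0.0000, -0.1147)
O2 = (0.3132·cos120.0°, 0.3132·sin120.0°, -0.0518) = (-0.1566, 0.2712, -0.0518)
arm 3 at φ=240.0°: (R−r)+L cos θ3 = 0.3170;  O3 = (-0.1585, -0.2745, 0.0347)
subtract pairs → two planes through P
plane₁₂: -0.8808x+0.5425y+0.1259z = 0.0070
Cramer: x(z) = -0.0085+0.2400z;  y(z) = -0.0008+0.1577z
quadratic in z: (1.0825)z²+(0.0889)z+(-0.0614)=0, √Δ=0.5232 → z ∈ {-0.2827, 0.2006}; z = -0.2827 (taking z<0)
x = -0.0763, y = -0.0454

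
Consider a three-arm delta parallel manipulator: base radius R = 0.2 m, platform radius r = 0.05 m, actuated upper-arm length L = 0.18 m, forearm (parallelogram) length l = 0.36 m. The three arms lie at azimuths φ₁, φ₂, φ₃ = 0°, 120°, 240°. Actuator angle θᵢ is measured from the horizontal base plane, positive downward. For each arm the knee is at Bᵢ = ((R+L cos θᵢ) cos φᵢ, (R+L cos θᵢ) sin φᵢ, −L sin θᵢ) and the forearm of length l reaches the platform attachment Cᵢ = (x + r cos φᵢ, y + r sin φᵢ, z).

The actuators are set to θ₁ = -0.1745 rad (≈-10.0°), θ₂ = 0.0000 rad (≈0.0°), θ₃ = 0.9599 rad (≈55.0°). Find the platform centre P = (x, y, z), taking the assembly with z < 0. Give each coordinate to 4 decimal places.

φ1=0.0°: virtual centre (0.3273, 0.0000, 0.0313), radius l
φ2=120.0°: virtual centre (-0.1650, 0.2858, 0.0000), radius l
arm 3 at φ=240.0°: ρ3 = 0.2532;  O3 = (-0.1266, -0.2193, -0.1474)
|O₂|²−|O₁|² = 0.0008;  |O₃|²−|O₁|² = -0.0222
[-0.9845 0.5716 -0.0625]·P = 0.0008;  [-0.9078 -0.4386 -0.3574]·P = -0.0222
Cramer: x(z) = 0.0130-0.2437z;  y(z) = 0.0238-0.3104z
sphere 1 gives Az²+Bz+C=0 with A=1.1558, B=0.0759, C=-0.0293;  B²−4AC=0.1411;  roots -0.1954, 0.1297;  negative root z = -0.1954
x = 0.0606, y = 0.0844

(0.0606, 0.0844, -0.1954)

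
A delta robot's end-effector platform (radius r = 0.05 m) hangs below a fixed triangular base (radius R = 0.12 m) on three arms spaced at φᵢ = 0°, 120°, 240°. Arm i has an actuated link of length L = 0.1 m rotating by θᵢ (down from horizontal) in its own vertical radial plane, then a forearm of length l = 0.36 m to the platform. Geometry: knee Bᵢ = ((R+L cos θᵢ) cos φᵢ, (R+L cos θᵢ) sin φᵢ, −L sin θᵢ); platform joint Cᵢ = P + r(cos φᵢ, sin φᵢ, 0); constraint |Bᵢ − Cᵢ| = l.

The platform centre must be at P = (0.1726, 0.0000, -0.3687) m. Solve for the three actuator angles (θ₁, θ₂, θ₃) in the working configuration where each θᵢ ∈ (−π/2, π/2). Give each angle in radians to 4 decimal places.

φ1=0.0° → target in arm frame (0.1726, 0.0000)
  A cos θ + B sin θ = C:  -0.1026·cos θ + -0.3687·sin θ = -0.1343
  θ1 = atan2(B,A) + arccos(C/0.3827) = 0.0872
φ2=120.0° → target in arm frame (-0.0863, -0.1495)
  A cos θ + B sin θ = C:  0.1563·cos θ + -0.3687·sin θ = -0.3156
  γ=atan2(-0.3687,0.1563)=-1.1698;  ψ=arccos(-0.7880)=2.4783;  θ2=γ+ψ≈1.3085
arm 3 (φ=240.0°): x'=-0.0863, y'=0.1495
  A=0.1563, B=-0.3687, C=(l²−L²−A²−y'²−z²)/(2L)=-0.3156
  γ=atan2(-0.3687,0.1563)=-1.1698;  ψ=arccos(-0.7880)=2.4783;  θ3=γ+ψ≈1.3085

θ₁ = 0.0872, θ₂ = 1.3085, θ₃ = 1.3085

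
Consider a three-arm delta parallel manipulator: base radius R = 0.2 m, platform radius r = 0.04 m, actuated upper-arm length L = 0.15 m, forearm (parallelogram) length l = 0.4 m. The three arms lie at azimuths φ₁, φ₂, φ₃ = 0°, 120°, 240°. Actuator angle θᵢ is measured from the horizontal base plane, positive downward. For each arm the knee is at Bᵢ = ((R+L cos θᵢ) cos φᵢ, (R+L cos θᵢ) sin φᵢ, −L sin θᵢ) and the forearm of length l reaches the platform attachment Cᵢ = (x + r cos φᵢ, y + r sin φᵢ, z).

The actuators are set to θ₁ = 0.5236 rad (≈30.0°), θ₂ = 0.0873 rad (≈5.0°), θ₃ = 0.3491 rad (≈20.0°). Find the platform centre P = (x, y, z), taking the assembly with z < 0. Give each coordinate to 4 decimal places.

arm 1 at φ=0.0°: e+L cos θ1 = 0.2899;  O1 = (0.2899, 0.0000, -0.0750)
φ2=120.0°: virtual centre (-0.1547, 0.2680, -0.0131), radius l
φ3=240.0°: virtual centre (-0.1505, -0.2606, -0.0513), radius l
eliminate P² terms by subtracting sphere 1 from 2 and 3
linear system: -0.8892x+0.5359y = 0.0062−0.1238z; -0.8808x+-0.5213y = 0.0035−0.0474z
det = 0.9356;  x = -0.0055+0.0961z,  y = 0.0025+-0.0716z
quadratic in z: (1.0144)z²+(0.0928)z+(-0.0671)=0, √Δ=0.5300 → z ∈ {-0.3070, 0.2155}; z = -0.3070 (taking z<0)
x = -0.0350, y = 0.0245

(-0.0350, 0.0245, -0.3070)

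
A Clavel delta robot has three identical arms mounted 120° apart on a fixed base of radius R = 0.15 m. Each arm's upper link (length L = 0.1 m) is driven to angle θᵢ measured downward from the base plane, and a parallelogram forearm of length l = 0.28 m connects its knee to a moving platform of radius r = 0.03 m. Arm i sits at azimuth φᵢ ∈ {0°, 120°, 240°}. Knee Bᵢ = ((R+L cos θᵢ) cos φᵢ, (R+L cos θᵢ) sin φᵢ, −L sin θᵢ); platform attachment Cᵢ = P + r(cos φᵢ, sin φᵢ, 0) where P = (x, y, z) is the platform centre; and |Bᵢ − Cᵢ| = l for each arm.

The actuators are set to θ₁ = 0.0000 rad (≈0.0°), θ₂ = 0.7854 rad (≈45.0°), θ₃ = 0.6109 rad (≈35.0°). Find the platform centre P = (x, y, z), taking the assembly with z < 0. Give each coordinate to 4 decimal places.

(0.0545, -0.0137, -0.2255)

O1 = (0.2200·cos0.0°, 0.2200·sin0.0°, 0.0000) = (0.2200, 0.0000, 0.0000)
arm 2 at φ=120.0°: ρ2 = 0.1907;  O2 = (-0.0954, 0.1652, -0.0707)
arm 3 at φ=240.0°: ρ3 = 0.2019;  O3 = (-0.1010, -0.1749, -0.0574)
subtract pairs → two planes through P
linear system: -0.6307x+0.3303y = -0.0070−-0.1414z; -0.6419x+-0.3497y = -0.0043−-0.1147z
Cramer: x(z) = 0.0090-0.2019z;  y(z) = -0.0041+0.0426z
into |P−O₁|² = l²: 1.0426z² + 0.0849z + -0.0339 = 0;  Δ = 0.1484;  z = -0.2255 or 0.1441 → z<0 root = -0.2255
x = 0.0545, y = -0.0137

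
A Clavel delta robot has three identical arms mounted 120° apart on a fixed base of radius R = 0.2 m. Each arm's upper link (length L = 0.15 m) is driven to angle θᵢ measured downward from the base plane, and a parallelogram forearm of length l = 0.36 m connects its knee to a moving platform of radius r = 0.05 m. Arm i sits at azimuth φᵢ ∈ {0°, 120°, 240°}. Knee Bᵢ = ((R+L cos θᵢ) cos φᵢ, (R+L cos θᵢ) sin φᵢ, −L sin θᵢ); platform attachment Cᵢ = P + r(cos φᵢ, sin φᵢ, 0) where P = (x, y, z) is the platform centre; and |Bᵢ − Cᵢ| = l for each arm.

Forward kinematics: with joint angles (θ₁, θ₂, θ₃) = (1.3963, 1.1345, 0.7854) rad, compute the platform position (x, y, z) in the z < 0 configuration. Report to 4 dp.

φ1=0.0°: virtual centre (0.1760, 0.0000, -0.1477), radius l
arm 2 at φ=120.0°: e+L cos θ2 = 0.2134;  O2 = (-0.1067, 0.1848, -0.1359)
arm 3 at φ=240.0°: e+L cos θ3 = 0.2561;  O3 = (-0.1280, -0.2218, -0.1061)
|O₂|²−|O₁|² = 0.0112;  |O₃|²−|O₁|² = 0.0240
[-0.5655 0.3696 0.0235]·P = 0.0112;  [-0.6081 -0.4435 0.0833]·P = 0.0240
det = 0.4756;  x = -0.0291+0.0867z,  y = -0.0142+0.0689z
sphere 1 gives Az²+Bz+C=0 with A=1.0123, B=0.2579, C=-0.0655;  B²−4AC=0.3317;  roots -0.4119, 0.1571;  negative root z = -0.4119
x = -0.0648, y = -0.0426

(-0.0648, -0.0426, -0.4119)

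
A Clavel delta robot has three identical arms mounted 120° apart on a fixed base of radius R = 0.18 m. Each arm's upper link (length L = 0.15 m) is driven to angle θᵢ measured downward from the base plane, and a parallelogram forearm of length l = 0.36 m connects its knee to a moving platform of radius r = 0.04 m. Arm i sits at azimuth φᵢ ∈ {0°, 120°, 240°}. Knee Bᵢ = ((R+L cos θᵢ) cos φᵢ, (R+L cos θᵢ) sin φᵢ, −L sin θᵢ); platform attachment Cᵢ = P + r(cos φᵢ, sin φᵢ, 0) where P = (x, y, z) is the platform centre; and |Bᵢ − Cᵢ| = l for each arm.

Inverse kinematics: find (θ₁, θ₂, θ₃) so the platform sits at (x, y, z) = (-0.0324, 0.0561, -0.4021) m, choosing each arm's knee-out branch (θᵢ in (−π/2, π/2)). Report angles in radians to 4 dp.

θ₁ = 1.1343, θ₂ = 0.6980, θ₃ = 1.1342

arm 1 (φ=0.0°): x'=-0.0324, y'=0.0561
  e−x'=0.1724;  (l²−L²−(e−x')²−y'²−z²)/2L = -0.2915
  γ=atan2(-0.4021,0.1724)=-1.1658;  ψ=arccos(-0.6663)=2.3000;  θ1=γ+ψ≈1.1343
rotate P by −φ2: (0.0648, 0.0000, -0.4021)
  e−x'=0.0752;  (l²−L²−(e−x')²−y'²−z²)/2L = -0.2008
  θ2 = atan2(B,A) + arccos(C/0.4091) = 0.6980
arm 3 (φ=240.0°): x'=-0.0324, y'=-0.0561
  A cos θ + B sin θ = C:  0.1724·cos θ + -0.4021·sin θ = -0.2915
  γ=atan2(-0.4021,0.1724)=-1.1658;  ψ=arccos(-0.6663)=2.3000;  θ3=γ+ψ≈1.1342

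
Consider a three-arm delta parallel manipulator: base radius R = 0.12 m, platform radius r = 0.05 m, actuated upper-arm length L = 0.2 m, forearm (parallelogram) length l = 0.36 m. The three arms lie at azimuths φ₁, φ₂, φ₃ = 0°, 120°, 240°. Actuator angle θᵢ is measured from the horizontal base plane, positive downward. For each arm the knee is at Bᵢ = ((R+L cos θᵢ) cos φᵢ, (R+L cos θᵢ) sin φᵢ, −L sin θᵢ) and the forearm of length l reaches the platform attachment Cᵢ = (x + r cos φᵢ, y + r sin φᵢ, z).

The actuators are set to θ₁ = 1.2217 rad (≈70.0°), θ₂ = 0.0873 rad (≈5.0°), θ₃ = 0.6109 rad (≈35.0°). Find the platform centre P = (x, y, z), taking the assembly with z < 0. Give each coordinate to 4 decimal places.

φ1=0.0°: virtual centre (0.1384, 0.0000, -0.1879), radius l
φ2=120.0°: virtual centre (-0.1346, 0.2332, -0.0174), radius l
φ3=240.0°: virtual centre (-0.1169, -0.2025, -0.1147), radius l
eliminate P² terms by subtracting sphere 1 from 2 and 3
linear system: -0.5461x+0.4663y = 0.0183−0.3410z; -0.5106x+-0.4050y = 0.0134−0.1464z
det = 0.4593;  x = -0.0297+0.4494z,  y = 0.0045+-0.2050z
into |P−centre ₁|² = l²: 1.2440z² + 0.2229z + -0.0660 = 0;  Δ = 0.3781;  z = -0.3367 or 0.1575 → z<0 root = -0.3367
x = -0.1810, y = 0.0735

(-0.1810, 0.0735, -0.3367)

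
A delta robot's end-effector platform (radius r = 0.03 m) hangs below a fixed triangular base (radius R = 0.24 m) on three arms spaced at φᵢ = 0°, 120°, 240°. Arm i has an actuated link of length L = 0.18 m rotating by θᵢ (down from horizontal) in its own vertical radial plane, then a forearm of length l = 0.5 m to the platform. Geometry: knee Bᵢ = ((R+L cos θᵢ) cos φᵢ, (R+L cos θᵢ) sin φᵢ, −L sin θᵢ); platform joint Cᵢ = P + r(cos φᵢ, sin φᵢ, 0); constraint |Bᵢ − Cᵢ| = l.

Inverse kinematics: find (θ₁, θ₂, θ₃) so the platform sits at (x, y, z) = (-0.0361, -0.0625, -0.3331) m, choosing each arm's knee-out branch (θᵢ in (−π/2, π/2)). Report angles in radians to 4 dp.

θ₁ = 0.3495, θ₂ = 0.3494, θ₃ = -0.3492

φ1=0.0° → target in arm frame (-0.0361, -0.0625)
  A cos θ + B sin θ = C:  0.2461·cos θ + -0.3331·sin θ = 0.1171
  √(A²+B²)=0.4142;  θ1 = -0.9345+1.2840 ≈ 0.3495
arm 2 (φ=120.0°): x'=-0.0361, y'=0.0625
  A cos θ + B sin θ = C:  0.2461·cos θ + -0.3331·sin θ = 0.1172
  θ2 = atan2(B,A) + arccos(C/0.4141) = 0.3494
rotate P by −φ3: (0.0722, 0.0000, -0.3331)
  e−x'=0.1378;  (l²−L²−(e−x')²−y'²−z²)/2L = 0.2435
  θ3 = atan2(B,A) + arccos(C/0.3605) = -0.3492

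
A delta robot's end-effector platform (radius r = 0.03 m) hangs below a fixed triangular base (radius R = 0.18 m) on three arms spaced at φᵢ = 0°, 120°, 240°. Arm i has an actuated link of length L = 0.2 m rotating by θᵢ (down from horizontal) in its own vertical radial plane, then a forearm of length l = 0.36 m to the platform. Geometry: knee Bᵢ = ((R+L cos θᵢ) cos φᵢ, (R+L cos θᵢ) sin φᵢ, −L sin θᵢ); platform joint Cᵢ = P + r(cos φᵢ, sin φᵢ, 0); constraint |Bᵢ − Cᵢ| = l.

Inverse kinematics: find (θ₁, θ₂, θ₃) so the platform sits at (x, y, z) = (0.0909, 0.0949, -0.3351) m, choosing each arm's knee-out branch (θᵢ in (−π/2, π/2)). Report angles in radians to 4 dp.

φ1=0.0° → target in arm frame (0.0909, 0.0949)
  e−x'=0.0591;  (l²−L²−(e−x')²−y'²−z²)/2L = -0.0880
  θ1 = atan2(B,A) + arccos(C/0.3403) = 0.4361
rotate P by −φ2: (0.0367, -0.1262, -0.3351)
  A=0.1133, B=-0.3351, C=(l²−L²−A²−y'²−z²)/(2L)=-0.1286
  γ=atan2(-0.3351,0.1133)=-1.2449;  ψ=arccos(-0.3636)=1.9429;  θ2=γ+ψ≈0.6980
φ3=240.0° → target in arm frame (-0.1276, 0.0313)
  A cos θ + B sin θ = C:  0.2776·cos θ + -0.3351·sin θ = -0.2519
  θ3 = atan2(B,A) + arccos(C/0.4352) = 1.3092

θ₁ = 0.4361, θ₂ = 0.6980, θ₃ = 1.3092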